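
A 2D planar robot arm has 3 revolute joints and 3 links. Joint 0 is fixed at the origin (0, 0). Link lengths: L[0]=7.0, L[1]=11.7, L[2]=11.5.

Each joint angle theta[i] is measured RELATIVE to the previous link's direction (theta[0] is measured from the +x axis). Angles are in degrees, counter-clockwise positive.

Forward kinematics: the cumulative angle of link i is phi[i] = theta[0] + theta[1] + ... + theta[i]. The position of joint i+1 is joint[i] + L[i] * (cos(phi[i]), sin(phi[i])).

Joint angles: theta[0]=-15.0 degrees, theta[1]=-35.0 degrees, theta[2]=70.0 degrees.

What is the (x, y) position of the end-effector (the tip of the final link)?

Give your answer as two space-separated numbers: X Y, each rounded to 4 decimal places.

joint[0] = (0.0000, 0.0000)  (base)
link 0: phi[0] = -15 = -15 deg
  cos(-15 deg) = 0.9659, sin(-15 deg) = -0.2588
  joint[1] = (0.0000, 0.0000) + 7 * (0.9659, -0.2588) = (0.0000 + 6.7615, 0.0000 + -1.8117) = (6.7615, -1.8117)
link 1: phi[1] = -15 + -35 = -50 deg
  cos(-50 deg) = 0.6428, sin(-50 deg) = -0.7660
  joint[2] = (6.7615, -1.8117) + 11.7 * (0.6428, -0.7660) = (6.7615 + 7.5206, -1.8117 + -8.9627) = (14.2821, -10.7745)
link 2: phi[2] = -15 + -35 + 70 = 20 deg
  cos(20 deg) = 0.9397, sin(20 deg) = 0.3420
  joint[3] = (14.2821, -10.7745) + 11.5 * (0.9397, 0.3420) = (14.2821 + 10.8065, -10.7745 + 3.9332) = (25.0886, -6.8412)
End effector: (25.0886, -6.8412)

Answer: 25.0886 -6.8412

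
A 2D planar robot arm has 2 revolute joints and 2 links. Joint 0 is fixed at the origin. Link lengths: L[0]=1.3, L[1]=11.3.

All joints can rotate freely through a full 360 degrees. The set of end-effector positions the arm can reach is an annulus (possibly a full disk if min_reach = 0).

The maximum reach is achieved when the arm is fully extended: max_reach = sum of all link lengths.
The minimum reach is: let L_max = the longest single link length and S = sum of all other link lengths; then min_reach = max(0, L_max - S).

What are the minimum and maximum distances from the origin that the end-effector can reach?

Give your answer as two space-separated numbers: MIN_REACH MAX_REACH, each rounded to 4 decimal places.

Answer: 10.0000 12.6000

Derivation:
Link lengths: [1.3, 11.3]
max_reach = 1.3 + 11.3 = 12.6
L_max = max([1.3, 11.3]) = 11.3
S (sum of others) = 12.6 - 11.3 = 1.3
min_reach = max(0, 11.3 - 1.3) = max(0, 10) = 10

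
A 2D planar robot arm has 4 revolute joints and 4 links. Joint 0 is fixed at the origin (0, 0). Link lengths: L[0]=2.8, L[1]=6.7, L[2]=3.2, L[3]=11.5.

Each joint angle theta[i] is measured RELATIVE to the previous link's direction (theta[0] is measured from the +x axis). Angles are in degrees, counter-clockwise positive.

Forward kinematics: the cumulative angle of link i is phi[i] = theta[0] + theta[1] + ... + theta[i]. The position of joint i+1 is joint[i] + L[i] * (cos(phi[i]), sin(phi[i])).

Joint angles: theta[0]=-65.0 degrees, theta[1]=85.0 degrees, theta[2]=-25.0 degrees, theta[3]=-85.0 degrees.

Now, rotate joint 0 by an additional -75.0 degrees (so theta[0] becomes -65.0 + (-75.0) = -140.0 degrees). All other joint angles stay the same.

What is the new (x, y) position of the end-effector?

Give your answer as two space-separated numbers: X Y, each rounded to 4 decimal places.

joint[0] = (0.0000, 0.0000)  (base)
link 0: phi[0] = -140 = -140 deg
  cos(-140 deg) = -0.7660, sin(-140 deg) = -0.6428
  joint[1] = (0.0000, 0.0000) + 2.8 * (-0.7660, -0.6428) = (0.0000 + -2.1449, 0.0000 + -1.7998) = (-2.1449, -1.7998)
link 1: phi[1] = -140 + 85 = -55 deg
  cos(-55 deg) = 0.5736, sin(-55 deg) = -0.8192
  joint[2] = (-2.1449, -1.7998) + 6.7 * (0.5736, -0.8192) = (-2.1449 + 3.8430, -1.7998 + -5.4883) = (1.6980, -7.2881)
link 2: phi[2] = -140 + 85 + -25 = -80 deg
  cos(-80 deg) = 0.1736, sin(-80 deg) = -0.9848
  joint[3] = (1.6980, -7.2881) + 3.2 * (0.1736, -0.9848) = (1.6980 + 0.5557, -7.2881 + -3.1514) = (2.2537, -10.4395)
link 3: phi[3] = -140 + 85 + -25 + -85 = -165 deg
  cos(-165 deg) = -0.9659, sin(-165 deg) = -0.2588
  joint[4] = (2.2537, -10.4395) + 11.5 * (-0.9659, -0.2588) = (2.2537 + -11.1081, -10.4395 + -2.9764) = (-8.8544, -13.4159)
End effector: (-8.8544, -13.4159)

Answer: -8.8544 -13.4159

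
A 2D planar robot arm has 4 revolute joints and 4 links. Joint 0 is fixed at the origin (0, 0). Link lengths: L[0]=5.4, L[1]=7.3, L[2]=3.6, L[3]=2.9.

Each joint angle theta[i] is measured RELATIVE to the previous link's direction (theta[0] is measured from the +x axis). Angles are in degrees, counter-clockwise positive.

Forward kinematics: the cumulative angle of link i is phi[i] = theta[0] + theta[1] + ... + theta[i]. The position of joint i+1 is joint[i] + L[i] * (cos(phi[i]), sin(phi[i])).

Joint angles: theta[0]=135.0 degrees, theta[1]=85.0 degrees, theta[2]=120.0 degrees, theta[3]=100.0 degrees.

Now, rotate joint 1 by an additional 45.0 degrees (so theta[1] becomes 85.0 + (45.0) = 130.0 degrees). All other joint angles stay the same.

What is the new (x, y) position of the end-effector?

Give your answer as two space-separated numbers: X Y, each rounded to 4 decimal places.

Answer: -2.8553 0.4431

Derivation:
joint[0] = (0.0000, 0.0000)  (base)
link 0: phi[0] = 135 = 135 deg
  cos(135 deg) = -0.7071, sin(135 deg) = 0.7071
  joint[1] = (0.0000, 0.0000) + 5.4 * (-0.7071, 0.7071) = (0.0000 + -3.8184, 0.0000 + 3.8184) = (-3.8184, 3.8184)
link 1: phi[1] = 135 + 130 = 265 deg
  cos(265 deg) = -0.0872, sin(265 deg) = -0.9962
  joint[2] = (-3.8184, 3.8184) + 7.3 * (-0.0872, -0.9962) = (-3.8184 + -0.6362, 3.8184 + -7.2722) = (-4.4546, -3.4538)
link 2: phi[2] = 135 + 130 + 120 = 385 deg
  cos(385 deg) = 0.9063, sin(385 deg) = 0.4226
  joint[3] = (-4.4546, -3.4538) + 3.6 * (0.9063, 0.4226) = (-4.4546 + 3.2627, -3.4538 + 1.5214) = (-1.1919, -1.9324)
link 3: phi[3] = 135 + 130 + 120 + 100 = 485 deg
  cos(485 deg) = -0.5736, sin(485 deg) = 0.8192
  joint[4] = (-1.1919, -1.9324) + 2.9 * (-0.5736, 0.8192) = (-1.1919 + -1.6634, -1.9324 + 2.3755) = (-2.8553, 0.4431)
End effector: (-2.8553, 0.4431)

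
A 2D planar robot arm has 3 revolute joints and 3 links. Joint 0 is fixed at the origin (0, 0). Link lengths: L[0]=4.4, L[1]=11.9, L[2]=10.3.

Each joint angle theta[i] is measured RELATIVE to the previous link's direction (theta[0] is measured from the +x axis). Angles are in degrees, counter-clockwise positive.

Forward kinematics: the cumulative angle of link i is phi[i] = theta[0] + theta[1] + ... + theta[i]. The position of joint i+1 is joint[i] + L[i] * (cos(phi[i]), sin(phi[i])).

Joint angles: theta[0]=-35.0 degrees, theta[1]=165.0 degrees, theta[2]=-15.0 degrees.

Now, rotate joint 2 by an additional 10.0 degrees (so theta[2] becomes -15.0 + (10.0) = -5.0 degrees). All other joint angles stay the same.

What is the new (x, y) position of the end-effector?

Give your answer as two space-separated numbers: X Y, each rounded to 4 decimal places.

joint[0] = (0.0000, 0.0000)  (base)
link 0: phi[0] = -35 = -35 deg
  cos(-35 deg) = 0.8192, sin(-35 deg) = -0.5736
  joint[1] = (0.0000, 0.0000) + 4.4 * (0.8192, -0.5736) = (0.0000 + 3.6043, 0.0000 + -2.5237) = (3.6043, -2.5237)
link 1: phi[1] = -35 + 165 = 130 deg
  cos(130 deg) = -0.6428, sin(130 deg) = 0.7660
  joint[2] = (3.6043, -2.5237) + 11.9 * (-0.6428, 0.7660) = (3.6043 + -7.6492, -2.5237 + 9.1159) = (-4.0449, 6.5922)
link 2: phi[2] = -35 + 165 + -5 = 125 deg
  cos(125 deg) = -0.5736, sin(125 deg) = 0.8192
  joint[3] = (-4.0449, 6.5922) + 10.3 * (-0.5736, 0.8192) = (-4.0449 + -5.9078, 6.5922 + 8.4373) = (-9.9527, 15.0295)
End effector: (-9.9527, 15.0295)

Answer: -9.9527 15.0295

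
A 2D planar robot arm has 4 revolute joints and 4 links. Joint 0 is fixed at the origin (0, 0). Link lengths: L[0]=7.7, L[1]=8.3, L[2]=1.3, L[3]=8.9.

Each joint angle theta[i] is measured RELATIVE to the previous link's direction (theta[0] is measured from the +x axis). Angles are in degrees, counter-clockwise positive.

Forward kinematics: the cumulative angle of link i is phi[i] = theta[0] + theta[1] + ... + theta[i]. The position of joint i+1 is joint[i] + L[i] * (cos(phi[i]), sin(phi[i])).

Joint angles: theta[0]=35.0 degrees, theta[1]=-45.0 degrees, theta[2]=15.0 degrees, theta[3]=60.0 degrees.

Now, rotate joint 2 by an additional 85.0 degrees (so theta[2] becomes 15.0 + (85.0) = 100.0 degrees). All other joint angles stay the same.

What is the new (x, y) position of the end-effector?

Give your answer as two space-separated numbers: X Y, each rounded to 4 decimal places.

joint[0] = (0.0000, 0.0000)  (base)
link 0: phi[0] = 35 = 35 deg
  cos(35 deg) = 0.8192, sin(35 deg) = 0.5736
  joint[1] = (0.0000, 0.0000) + 7.7 * (0.8192, 0.5736) = (0.0000 + 6.3075, 0.0000 + 4.4165) = (6.3075, 4.4165)
link 1: phi[1] = 35 + -45 = -10 deg
  cos(-10 deg) = 0.9848, sin(-10 deg) = -0.1736
  joint[2] = (6.3075, 4.4165) + 8.3 * (0.9848, -0.1736) = (6.3075 + 8.1739, 4.4165 + -1.4413) = (14.4814, 2.9753)
link 2: phi[2] = 35 + -45 + 100 = 90 deg
  cos(90 deg) = 0.0000, sin(90 deg) = 1.0000
  joint[3] = (14.4814, 2.9753) + 1.3 * (0.0000, 1.0000) = (14.4814 + 0.0000, 2.9753 + 1.3000) = (14.4814, 4.2753)
link 3: phi[3] = 35 + -45 + 100 + 60 = 150 deg
  cos(150 deg) = -0.8660, sin(150 deg) = 0.5000
  joint[4] = (14.4814, 4.2753) + 8.9 * (-0.8660, 0.5000) = (14.4814 + -7.7076, 4.2753 + 4.4500) = (6.7737, 8.7253)
End effector: (6.7737, 8.7253)

Answer: 6.7737 8.7253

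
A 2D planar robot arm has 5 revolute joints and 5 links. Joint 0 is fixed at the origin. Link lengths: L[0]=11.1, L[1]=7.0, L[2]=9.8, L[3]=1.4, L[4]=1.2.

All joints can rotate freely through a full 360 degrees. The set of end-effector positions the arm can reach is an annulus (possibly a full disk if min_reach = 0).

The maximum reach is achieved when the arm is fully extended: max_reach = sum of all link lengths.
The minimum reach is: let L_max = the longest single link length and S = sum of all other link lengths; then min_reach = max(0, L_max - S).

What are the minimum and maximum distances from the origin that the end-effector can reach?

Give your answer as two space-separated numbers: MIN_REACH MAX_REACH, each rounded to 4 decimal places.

Answer: 0.0000 30.5000

Derivation:
Link lengths: [11.1, 7.0, 9.8, 1.4, 1.2]
max_reach = 11.1 + 7 + 9.8 + 1.4 + 1.2 = 30.5
L_max = max([11.1, 7.0, 9.8, 1.4, 1.2]) = 11.1
S (sum of others) = 30.5 - 11.1 = 19.4
min_reach = max(0, 11.1 - 19.4) = max(0, -8.3) = 0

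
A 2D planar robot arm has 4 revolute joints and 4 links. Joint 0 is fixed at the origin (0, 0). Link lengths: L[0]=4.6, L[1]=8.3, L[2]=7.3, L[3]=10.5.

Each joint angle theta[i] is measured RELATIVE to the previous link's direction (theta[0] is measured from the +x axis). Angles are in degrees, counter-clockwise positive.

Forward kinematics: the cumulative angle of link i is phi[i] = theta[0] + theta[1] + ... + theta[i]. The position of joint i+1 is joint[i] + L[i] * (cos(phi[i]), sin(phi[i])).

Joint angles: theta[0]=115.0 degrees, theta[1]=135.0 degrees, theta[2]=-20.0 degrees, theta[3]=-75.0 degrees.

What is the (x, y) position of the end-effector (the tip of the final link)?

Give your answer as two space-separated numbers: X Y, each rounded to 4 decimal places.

joint[0] = (0.0000, 0.0000)  (base)
link 0: phi[0] = 115 = 115 deg
  cos(115 deg) = -0.4226, sin(115 deg) = 0.9063
  joint[1] = (0.0000, 0.0000) + 4.6 * (-0.4226, 0.9063) = (0.0000 + -1.9440, 0.0000 + 4.1690) = (-1.9440, 4.1690)
link 1: phi[1] = 115 + 135 = 250 deg
  cos(250 deg) = -0.3420, sin(250 deg) = -0.9397
  joint[2] = (-1.9440, 4.1690) + 8.3 * (-0.3420, -0.9397) = (-1.9440 + -2.8388, 4.1690 + -7.7994) = (-4.7828, -3.6304)
link 2: phi[2] = 115 + 135 + -20 = 230 deg
  cos(230 deg) = -0.6428, sin(230 deg) = -0.7660
  joint[3] = (-4.7828, -3.6304) + 7.3 * (-0.6428, -0.7660) = (-4.7828 + -4.6923, -3.6304 + -5.5921) = (-9.4752, -9.2226)
link 3: phi[3] = 115 + 135 + -20 + -75 = 155 deg
  cos(155 deg) = -0.9063, sin(155 deg) = 0.4226
  joint[4] = (-9.4752, -9.2226) + 10.5 * (-0.9063, 0.4226) = (-9.4752 + -9.5162, -9.2226 + 4.4375) = (-18.9914, -4.7851)
End effector: (-18.9914, -4.7851)

Answer: -18.9914 -4.7851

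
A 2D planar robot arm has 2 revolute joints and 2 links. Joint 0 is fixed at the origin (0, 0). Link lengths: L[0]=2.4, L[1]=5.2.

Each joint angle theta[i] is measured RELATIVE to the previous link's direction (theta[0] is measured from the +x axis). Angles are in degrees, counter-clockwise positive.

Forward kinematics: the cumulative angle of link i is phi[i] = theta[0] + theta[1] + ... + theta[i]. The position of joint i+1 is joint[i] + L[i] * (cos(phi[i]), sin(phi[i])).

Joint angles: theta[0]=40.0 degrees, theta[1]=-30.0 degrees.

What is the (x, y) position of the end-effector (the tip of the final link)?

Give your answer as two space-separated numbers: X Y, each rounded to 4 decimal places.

joint[0] = (0.0000, 0.0000)  (base)
link 0: phi[0] = 40 = 40 deg
  cos(40 deg) = 0.7660, sin(40 deg) = 0.6428
  joint[1] = (0.0000, 0.0000) + 2.4 * (0.7660, 0.6428) = (0.0000 + 1.8385, 0.0000 + 1.5427) = (1.8385, 1.5427)
link 1: phi[1] = 40 + -30 = 10 deg
  cos(10 deg) = 0.9848, sin(10 deg) = 0.1736
  joint[2] = (1.8385, 1.5427) + 5.2 * (0.9848, 0.1736) = (1.8385 + 5.1210, 1.5427 + 0.9030) = (6.9595, 2.4457)
End effector: (6.9595, 2.4457)

Answer: 6.9595 2.4457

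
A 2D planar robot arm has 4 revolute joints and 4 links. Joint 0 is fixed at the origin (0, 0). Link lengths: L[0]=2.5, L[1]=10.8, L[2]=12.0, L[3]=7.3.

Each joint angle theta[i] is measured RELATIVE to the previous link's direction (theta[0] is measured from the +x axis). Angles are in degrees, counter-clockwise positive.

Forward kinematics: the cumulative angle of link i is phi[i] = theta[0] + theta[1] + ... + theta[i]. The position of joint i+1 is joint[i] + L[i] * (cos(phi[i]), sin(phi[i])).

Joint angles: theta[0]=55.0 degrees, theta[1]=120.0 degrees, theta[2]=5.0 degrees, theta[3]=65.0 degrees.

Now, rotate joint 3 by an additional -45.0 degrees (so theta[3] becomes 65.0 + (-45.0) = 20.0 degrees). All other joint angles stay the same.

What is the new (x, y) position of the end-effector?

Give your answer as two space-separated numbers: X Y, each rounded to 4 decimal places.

Answer: -28.1847 0.4924

Derivation:
joint[0] = (0.0000, 0.0000)  (base)
link 0: phi[0] = 55 = 55 deg
  cos(55 deg) = 0.5736, sin(55 deg) = 0.8192
  joint[1] = (0.0000, 0.0000) + 2.5 * (0.5736, 0.8192) = (0.0000 + 1.4339, 0.0000 + 2.0479) = (1.4339, 2.0479)
link 1: phi[1] = 55 + 120 = 175 deg
  cos(175 deg) = -0.9962, sin(175 deg) = 0.0872
  joint[2] = (1.4339, 2.0479) + 10.8 * (-0.9962, 0.0872) = (1.4339 + -10.7589, 2.0479 + 0.9413) = (-9.3250, 2.9892)
link 2: phi[2] = 55 + 120 + 5 = 180 deg
  cos(180 deg) = -1.0000, sin(180 deg) = 0.0000
  joint[3] = (-9.3250, 2.9892) + 12 * (-1.0000, 0.0000) = (-9.3250 + -12.0000, 2.9892 + 0.0000) = (-21.3250, 2.9892)
link 3: phi[3] = 55 + 120 + 5 + 20 = 200 deg
  cos(200 deg) = -0.9397, sin(200 deg) = -0.3420
  joint[4] = (-21.3250, 2.9892) + 7.3 * (-0.9397, -0.3420) = (-21.3250 + -6.8598, 2.9892 + -2.4967) = (-28.1847, 0.4924)
End effector: (-28.1847, 0.4924)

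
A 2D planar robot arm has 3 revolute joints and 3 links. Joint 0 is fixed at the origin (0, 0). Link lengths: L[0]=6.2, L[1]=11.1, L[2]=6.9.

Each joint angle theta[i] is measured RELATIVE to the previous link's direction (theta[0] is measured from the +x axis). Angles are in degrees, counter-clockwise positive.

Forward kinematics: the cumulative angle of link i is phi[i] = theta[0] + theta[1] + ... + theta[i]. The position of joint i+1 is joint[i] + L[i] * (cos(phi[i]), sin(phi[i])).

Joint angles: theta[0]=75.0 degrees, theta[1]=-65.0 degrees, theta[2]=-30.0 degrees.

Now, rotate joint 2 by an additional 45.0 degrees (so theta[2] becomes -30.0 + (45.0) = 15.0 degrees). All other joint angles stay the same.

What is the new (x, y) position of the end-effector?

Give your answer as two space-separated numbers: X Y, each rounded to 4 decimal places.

joint[0] = (0.0000, 0.0000)  (base)
link 0: phi[0] = 75 = 75 deg
  cos(75 deg) = 0.2588, sin(75 deg) = 0.9659
  joint[1] = (0.0000, 0.0000) + 6.2 * (0.2588, 0.9659) = (0.0000 + 1.6047, 0.0000 + 5.9887) = (1.6047, 5.9887)
link 1: phi[1] = 75 + -65 = 10 deg
  cos(10 deg) = 0.9848, sin(10 deg) = 0.1736
  joint[2] = (1.6047, 5.9887) + 11.1 * (0.9848, 0.1736) = (1.6047 + 10.9314, 5.9887 + 1.9275) = (12.5360, 7.9162)
link 2: phi[2] = 75 + -65 + 15 = 25 deg
  cos(25 deg) = 0.9063, sin(25 deg) = 0.4226
  joint[3] = (12.5360, 7.9162) + 6.9 * (0.9063, 0.4226) = (12.5360 + 6.2535, 7.9162 + 2.9161) = (18.7896, 10.8323)
End effector: (18.7896, 10.8323)

Answer: 18.7896 10.8323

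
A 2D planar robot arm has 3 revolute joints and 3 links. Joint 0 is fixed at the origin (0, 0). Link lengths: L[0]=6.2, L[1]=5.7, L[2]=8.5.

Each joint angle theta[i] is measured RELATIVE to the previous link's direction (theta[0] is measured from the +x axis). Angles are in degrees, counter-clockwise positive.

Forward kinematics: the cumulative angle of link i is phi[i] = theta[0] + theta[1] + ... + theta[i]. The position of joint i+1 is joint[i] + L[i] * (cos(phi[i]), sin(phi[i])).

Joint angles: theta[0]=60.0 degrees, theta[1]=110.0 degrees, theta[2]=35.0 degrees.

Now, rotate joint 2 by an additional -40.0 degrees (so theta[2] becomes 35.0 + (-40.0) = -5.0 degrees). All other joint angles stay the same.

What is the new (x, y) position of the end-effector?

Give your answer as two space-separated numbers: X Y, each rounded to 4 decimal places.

Answer: -10.7238 8.5591

Derivation:
joint[0] = (0.0000, 0.0000)  (base)
link 0: phi[0] = 60 = 60 deg
  cos(60 deg) = 0.5000, sin(60 deg) = 0.8660
  joint[1] = (0.0000, 0.0000) + 6.2 * (0.5000, 0.8660) = (0.0000 + 3.1000, 0.0000 + 5.3694) = (3.1000, 5.3694)
link 1: phi[1] = 60 + 110 = 170 deg
  cos(170 deg) = -0.9848, sin(170 deg) = 0.1736
  joint[2] = (3.1000, 5.3694) + 5.7 * (-0.9848, 0.1736) = (3.1000 + -5.6134, 5.3694 + 0.9898) = (-2.5134, 6.3592)
link 2: phi[2] = 60 + 110 + -5 = 165 deg
  cos(165 deg) = -0.9659, sin(165 deg) = 0.2588
  joint[3] = (-2.5134, 6.3592) + 8.5 * (-0.9659, 0.2588) = (-2.5134 + -8.2104, 6.3592 + 2.2000) = (-10.7238, 8.5591)
End effector: (-10.7238, 8.5591)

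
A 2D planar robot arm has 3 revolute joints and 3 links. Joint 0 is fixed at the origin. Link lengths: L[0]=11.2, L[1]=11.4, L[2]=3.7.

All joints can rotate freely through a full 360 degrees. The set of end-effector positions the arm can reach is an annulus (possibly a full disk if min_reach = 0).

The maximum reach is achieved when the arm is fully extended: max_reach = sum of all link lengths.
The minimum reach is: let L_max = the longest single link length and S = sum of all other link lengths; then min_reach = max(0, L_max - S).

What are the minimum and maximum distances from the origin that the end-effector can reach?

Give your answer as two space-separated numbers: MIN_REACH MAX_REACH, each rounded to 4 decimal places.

Answer: 0.0000 26.3000

Derivation:
Link lengths: [11.2, 11.4, 3.7]
max_reach = 11.2 + 11.4 + 3.7 = 26.3
L_max = max([11.2, 11.4, 3.7]) = 11.4
S (sum of others) = 26.3 - 11.4 = 14.9
min_reach = max(0, 11.4 - 14.9) = max(0, -3.5) = 0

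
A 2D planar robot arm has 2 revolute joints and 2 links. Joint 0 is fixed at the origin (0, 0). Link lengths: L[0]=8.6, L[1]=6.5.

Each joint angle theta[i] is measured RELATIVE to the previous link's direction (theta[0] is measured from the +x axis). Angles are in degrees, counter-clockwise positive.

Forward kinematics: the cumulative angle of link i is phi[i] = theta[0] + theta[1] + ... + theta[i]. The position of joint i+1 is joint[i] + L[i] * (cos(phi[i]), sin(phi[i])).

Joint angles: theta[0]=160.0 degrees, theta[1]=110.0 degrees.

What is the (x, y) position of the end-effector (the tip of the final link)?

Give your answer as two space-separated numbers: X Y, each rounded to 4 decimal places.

joint[0] = (0.0000, 0.0000)  (base)
link 0: phi[0] = 160 = 160 deg
  cos(160 deg) = -0.9397, sin(160 deg) = 0.3420
  joint[1] = (0.0000, 0.0000) + 8.6 * (-0.9397, 0.3420) = (0.0000 + -8.0814, 0.0000 + 2.9414) = (-8.0814, 2.9414)
link 1: phi[1] = 160 + 110 = 270 deg
  cos(270 deg) = -0.0000, sin(270 deg) = -1.0000
  joint[2] = (-8.0814, 2.9414) + 6.5 * (-0.0000, -1.0000) = (-8.0814 + -0.0000, 2.9414 + -6.5000) = (-8.0814, -3.5586)
End effector: (-8.0814, -3.5586)

Answer: -8.0814 -3.5586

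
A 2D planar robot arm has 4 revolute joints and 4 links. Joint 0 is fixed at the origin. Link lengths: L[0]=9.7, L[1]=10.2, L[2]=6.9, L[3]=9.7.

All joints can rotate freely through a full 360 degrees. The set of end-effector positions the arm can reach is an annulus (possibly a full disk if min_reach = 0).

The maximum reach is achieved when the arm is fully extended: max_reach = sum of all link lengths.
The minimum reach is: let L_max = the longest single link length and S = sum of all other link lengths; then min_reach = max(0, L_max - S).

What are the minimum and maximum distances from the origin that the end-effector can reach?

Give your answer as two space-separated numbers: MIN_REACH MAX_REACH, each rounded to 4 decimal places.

Link lengths: [9.7, 10.2, 6.9, 9.7]
max_reach = 9.7 + 10.2 + 6.9 + 9.7 = 36.5
L_max = max([9.7, 10.2, 6.9, 9.7]) = 10.2
S (sum of others) = 36.5 - 10.2 = 26.3
min_reach = max(0, 10.2 - 26.3) = max(0, -16.1) = 0

Answer: 0.0000 36.5000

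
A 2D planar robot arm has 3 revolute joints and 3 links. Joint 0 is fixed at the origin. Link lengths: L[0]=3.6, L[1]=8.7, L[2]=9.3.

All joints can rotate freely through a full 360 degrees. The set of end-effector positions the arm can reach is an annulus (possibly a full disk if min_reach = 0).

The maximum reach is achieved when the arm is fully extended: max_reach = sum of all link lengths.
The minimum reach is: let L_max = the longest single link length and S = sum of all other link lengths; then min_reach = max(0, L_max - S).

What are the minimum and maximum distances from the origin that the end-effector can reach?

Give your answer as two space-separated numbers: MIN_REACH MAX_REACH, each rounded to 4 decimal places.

Answer: 0.0000 21.6000

Derivation:
Link lengths: [3.6, 8.7, 9.3]
max_reach = 3.6 + 8.7 + 9.3 = 21.6
L_max = max([3.6, 8.7, 9.3]) = 9.3
S (sum of others) = 21.6 - 9.3 = 12.3
min_reach = max(0, 9.3 - 12.3) = max(0, -3) = 0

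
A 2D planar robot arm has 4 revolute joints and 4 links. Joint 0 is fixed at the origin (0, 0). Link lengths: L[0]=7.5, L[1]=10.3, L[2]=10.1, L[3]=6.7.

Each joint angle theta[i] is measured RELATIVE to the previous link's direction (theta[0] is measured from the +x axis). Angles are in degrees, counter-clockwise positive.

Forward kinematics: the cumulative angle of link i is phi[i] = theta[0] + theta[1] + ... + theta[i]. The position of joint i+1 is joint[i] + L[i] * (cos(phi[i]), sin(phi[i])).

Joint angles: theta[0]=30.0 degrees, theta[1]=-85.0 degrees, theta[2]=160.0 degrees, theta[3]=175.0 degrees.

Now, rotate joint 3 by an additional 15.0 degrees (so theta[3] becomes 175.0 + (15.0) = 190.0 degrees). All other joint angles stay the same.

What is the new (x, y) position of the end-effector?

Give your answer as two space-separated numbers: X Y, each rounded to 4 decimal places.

joint[0] = (0.0000, 0.0000)  (base)
link 0: phi[0] = 30 = 30 deg
  cos(30 deg) = 0.8660, sin(30 deg) = 0.5000
  joint[1] = (0.0000, 0.0000) + 7.5 * (0.8660, 0.5000) = (0.0000 + 6.4952, 0.0000 + 3.7500) = (6.4952, 3.7500)
link 1: phi[1] = 30 + -85 = -55 deg
  cos(-55 deg) = 0.5736, sin(-55 deg) = -0.8192
  joint[2] = (6.4952, 3.7500) + 10.3 * (0.5736, -0.8192) = (6.4952 + 5.9078, 3.7500 + -8.4373) = (12.4030, -4.6873)
link 2: phi[2] = 30 + -85 + 160 = 105 deg
  cos(105 deg) = -0.2588, sin(105 deg) = 0.9659
  joint[3] = (12.4030, -4.6873) + 10.1 * (-0.2588, 0.9659) = (12.4030 + -2.6141, -4.6873 + 9.7559) = (9.7890, 5.0686)
link 3: phi[3] = 30 + -85 + 160 + 190 = 295 deg
  cos(295 deg) = 0.4226, sin(295 deg) = -0.9063
  joint[4] = (9.7890, 5.0686) + 6.7 * (0.4226, -0.9063) = (9.7890 + 2.8315, 5.0686 + -6.0723) = (12.6205, -1.0037)
End effector: (12.6205, -1.0037)

Answer: 12.6205 -1.0037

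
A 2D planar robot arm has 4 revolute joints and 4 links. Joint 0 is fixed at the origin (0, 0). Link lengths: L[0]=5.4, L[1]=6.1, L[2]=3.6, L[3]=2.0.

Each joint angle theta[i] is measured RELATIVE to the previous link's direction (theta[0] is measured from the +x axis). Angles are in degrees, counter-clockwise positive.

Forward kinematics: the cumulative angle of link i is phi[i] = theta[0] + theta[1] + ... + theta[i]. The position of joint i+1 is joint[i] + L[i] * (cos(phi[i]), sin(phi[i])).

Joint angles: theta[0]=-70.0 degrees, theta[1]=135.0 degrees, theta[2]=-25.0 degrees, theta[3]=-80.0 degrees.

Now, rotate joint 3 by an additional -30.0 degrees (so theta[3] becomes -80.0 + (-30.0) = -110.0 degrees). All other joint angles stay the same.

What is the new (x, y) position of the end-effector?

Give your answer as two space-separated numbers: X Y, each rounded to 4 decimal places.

Answer: 7.8667 0.8888

Derivation:
joint[0] = (0.0000, 0.0000)  (base)
link 0: phi[0] = -70 = -70 deg
  cos(-70 deg) = 0.3420, sin(-70 deg) = -0.9397
  joint[1] = (0.0000, 0.0000) + 5.4 * (0.3420, -0.9397) = (0.0000 + 1.8469, 0.0000 + -5.0743) = (1.8469, -5.0743)
link 1: phi[1] = -70 + 135 = 65 deg
  cos(65 deg) = 0.4226, sin(65 deg) = 0.9063
  joint[2] = (1.8469, -5.0743) + 6.1 * (0.4226, 0.9063) = (1.8469 + 2.5780, -5.0743 + 5.5285) = (4.4249, 0.4541)
link 2: phi[2] = -70 + 135 + -25 = 40 deg
  cos(40 deg) = 0.7660, sin(40 deg) = 0.6428
  joint[3] = (4.4249, 0.4541) + 3.6 * (0.7660, 0.6428) = (4.4249 + 2.7578, 0.4541 + 2.3140) = (7.1826, 2.7682)
link 3: phi[3] = -70 + 135 + -25 + -110 = -70 deg
  cos(-70 deg) = 0.3420, sin(-70 deg) = -0.9397
  joint[4] = (7.1826, 2.7682) + 2 * (0.3420, -0.9397) = (7.1826 + 0.6840, 2.7682 + -1.8794) = (7.8667, 0.8888)
End effector: (7.8667, 0.8888)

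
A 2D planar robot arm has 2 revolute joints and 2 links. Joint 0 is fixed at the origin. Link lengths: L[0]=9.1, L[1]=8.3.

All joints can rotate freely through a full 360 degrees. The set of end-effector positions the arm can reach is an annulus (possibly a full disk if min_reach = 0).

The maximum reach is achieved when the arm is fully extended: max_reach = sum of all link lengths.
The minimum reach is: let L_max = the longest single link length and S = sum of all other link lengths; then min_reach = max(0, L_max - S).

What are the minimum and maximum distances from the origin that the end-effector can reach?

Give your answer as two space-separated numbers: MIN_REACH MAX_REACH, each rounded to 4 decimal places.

Answer: 0.8000 17.4000

Derivation:
Link lengths: [9.1, 8.3]
max_reach = 9.1 + 8.3 = 17.4
L_max = max([9.1, 8.3]) = 9.1
S (sum of others) = 17.4 - 9.1 = 8.3
min_reach = max(0, 9.1 - 8.3) = max(0, 0.8) = 0.8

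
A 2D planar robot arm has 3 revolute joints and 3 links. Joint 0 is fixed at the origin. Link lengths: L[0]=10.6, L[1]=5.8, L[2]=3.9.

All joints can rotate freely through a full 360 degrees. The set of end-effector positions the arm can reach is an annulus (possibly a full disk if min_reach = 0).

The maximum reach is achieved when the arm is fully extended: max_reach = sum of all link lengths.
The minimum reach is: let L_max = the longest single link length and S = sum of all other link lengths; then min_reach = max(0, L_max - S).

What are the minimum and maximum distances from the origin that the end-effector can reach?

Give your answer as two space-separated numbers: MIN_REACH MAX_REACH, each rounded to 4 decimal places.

Link lengths: [10.6, 5.8, 3.9]
max_reach = 10.6 + 5.8 + 3.9 = 20.3
L_max = max([10.6, 5.8, 3.9]) = 10.6
S (sum of others) = 20.3 - 10.6 = 9.7
min_reach = max(0, 10.6 - 9.7) = max(0, 0.9) = 0.9

Answer: 0.9000 20.3000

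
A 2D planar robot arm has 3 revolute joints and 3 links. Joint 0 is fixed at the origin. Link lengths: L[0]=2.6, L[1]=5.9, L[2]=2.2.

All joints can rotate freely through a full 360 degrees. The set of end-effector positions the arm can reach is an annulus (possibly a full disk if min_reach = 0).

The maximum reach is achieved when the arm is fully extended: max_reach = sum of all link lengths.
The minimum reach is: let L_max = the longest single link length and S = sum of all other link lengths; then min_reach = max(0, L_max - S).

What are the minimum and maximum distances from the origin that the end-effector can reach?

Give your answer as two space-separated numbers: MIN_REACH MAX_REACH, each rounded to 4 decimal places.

Answer: 1.1000 10.7000

Derivation:
Link lengths: [2.6, 5.9, 2.2]
max_reach = 2.6 + 5.9 + 2.2 = 10.7
L_max = max([2.6, 5.9, 2.2]) = 5.9
S (sum of others) = 10.7 - 5.9 = 4.8
min_reach = max(0, 5.9 - 4.8) = max(0, 1.1) = 1.1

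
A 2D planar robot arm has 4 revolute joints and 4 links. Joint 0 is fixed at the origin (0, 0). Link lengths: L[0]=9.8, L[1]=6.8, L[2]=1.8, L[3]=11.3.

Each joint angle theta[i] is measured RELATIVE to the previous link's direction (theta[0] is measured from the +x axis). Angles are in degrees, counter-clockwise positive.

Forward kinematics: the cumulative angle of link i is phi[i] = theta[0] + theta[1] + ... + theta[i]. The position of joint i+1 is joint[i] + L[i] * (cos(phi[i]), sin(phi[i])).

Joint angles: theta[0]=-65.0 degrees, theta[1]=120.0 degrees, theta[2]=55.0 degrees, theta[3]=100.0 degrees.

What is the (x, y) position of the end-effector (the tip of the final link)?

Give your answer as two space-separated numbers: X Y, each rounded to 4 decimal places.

Answer: -2.3597 -7.2701

Derivation:
joint[0] = (0.0000, 0.0000)  (base)
link 0: phi[0] = -65 = -65 deg
  cos(-65 deg) = 0.4226, sin(-65 deg) = -0.9063
  joint[1] = (0.0000, 0.0000) + 9.8 * (0.4226, -0.9063) = (0.0000 + 4.1417, 0.0000 + -8.8818) = (4.1417, -8.8818)
link 1: phi[1] = -65 + 120 = 55 deg
  cos(55 deg) = 0.5736, sin(55 deg) = 0.8192
  joint[2] = (4.1417, -8.8818) + 6.8 * (0.5736, 0.8192) = (4.1417 + 3.9003, -8.8818 + 5.5702) = (8.0420, -3.3116)
link 2: phi[2] = -65 + 120 + 55 = 110 deg
  cos(110 deg) = -0.3420, sin(110 deg) = 0.9397
  joint[3] = (8.0420, -3.3116) + 1.8 * (-0.3420, 0.9397) = (8.0420 + -0.6156, -3.3116 + 1.6914) = (7.4263, -1.6201)
link 3: phi[3] = -65 + 120 + 55 + 100 = 210 deg
  cos(210 deg) = -0.8660, sin(210 deg) = -0.5000
  joint[4] = (7.4263, -1.6201) + 11.3 * (-0.8660, -0.5000) = (7.4263 + -9.7861, -1.6201 + -5.6500) = (-2.3597, -7.2701)
End effector: (-2.3597, -7.2701)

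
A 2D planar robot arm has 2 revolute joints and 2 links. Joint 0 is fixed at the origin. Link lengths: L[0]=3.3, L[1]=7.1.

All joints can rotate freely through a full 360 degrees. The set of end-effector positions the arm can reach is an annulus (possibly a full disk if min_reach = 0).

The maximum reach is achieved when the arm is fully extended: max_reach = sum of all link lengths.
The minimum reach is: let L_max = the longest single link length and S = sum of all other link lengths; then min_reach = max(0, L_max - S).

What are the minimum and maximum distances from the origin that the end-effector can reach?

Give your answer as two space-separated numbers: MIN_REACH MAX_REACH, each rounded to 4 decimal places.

Link lengths: [3.3, 7.1]
max_reach = 3.3 + 7.1 = 10.4
L_max = max([3.3, 7.1]) = 7.1
S (sum of others) = 10.4 - 7.1 = 3.3
min_reach = max(0, 7.1 - 3.3) = max(0, 3.8) = 3.8

Answer: 3.8000 10.4000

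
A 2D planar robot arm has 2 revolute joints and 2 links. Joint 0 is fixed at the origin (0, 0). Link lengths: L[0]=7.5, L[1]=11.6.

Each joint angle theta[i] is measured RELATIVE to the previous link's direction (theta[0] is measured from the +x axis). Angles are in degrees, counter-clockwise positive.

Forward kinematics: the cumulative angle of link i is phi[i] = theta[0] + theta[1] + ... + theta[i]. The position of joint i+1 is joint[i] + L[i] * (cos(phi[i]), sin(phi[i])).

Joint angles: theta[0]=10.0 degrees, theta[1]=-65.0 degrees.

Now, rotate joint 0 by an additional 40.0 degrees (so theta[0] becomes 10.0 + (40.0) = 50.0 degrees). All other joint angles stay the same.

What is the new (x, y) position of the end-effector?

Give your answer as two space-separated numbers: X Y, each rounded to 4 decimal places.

Answer: 16.0256 2.7430

Derivation:
joint[0] = (0.0000, 0.0000)  (base)
link 0: phi[0] = 50 = 50 deg
  cos(50 deg) = 0.6428, sin(50 deg) = 0.7660
  joint[1] = (0.0000, 0.0000) + 7.5 * (0.6428, 0.7660) = (0.0000 + 4.8209, 0.0000 + 5.7453) = (4.8209, 5.7453)
link 1: phi[1] = 50 + -65 = -15 deg
  cos(-15 deg) = 0.9659, sin(-15 deg) = -0.2588
  joint[2] = (4.8209, 5.7453) + 11.6 * (0.9659, -0.2588) = (4.8209 + 11.2047, 5.7453 + -3.0023) = (16.0256, 2.7430)
End effector: (16.0256, 2.7430)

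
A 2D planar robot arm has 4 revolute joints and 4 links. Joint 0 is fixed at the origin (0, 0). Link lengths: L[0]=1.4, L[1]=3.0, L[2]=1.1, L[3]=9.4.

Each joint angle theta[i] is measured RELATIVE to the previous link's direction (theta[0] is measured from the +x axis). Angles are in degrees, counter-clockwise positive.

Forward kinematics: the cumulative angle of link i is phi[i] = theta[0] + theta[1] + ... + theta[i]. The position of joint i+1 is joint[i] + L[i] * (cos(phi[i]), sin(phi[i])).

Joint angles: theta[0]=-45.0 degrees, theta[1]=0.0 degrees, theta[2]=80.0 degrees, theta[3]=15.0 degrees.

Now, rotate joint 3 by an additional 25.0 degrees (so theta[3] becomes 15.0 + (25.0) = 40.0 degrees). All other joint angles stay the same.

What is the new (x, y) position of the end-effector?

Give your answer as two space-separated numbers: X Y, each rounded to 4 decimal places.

joint[0] = (0.0000, 0.0000)  (base)
link 0: phi[0] = -45 = -45 deg
  cos(-45 deg) = 0.7071, sin(-45 deg) = -0.7071
  joint[1] = (0.0000, 0.0000) + 1.4 * (0.7071, -0.7071) = (0.0000 + 0.9899, 0.0000 + -0.9899) = (0.9899, -0.9899)
link 1: phi[1] = -45 + 0 = -45 deg
  cos(-45 deg) = 0.7071, sin(-45 deg) = -0.7071
  joint[2] = (0.9899, -0.9899) + 3 * (0.7071, -0.7071) = (0.9899 + 2.1213, -0.9899 + -2.1213) = (3.1113, -3.1113)
link 2: phi[2] = -45 + 0 + 80 = 35 deg
  cos(35 deg) = 0.8192, sin(35 deg) = 0.5736
  joint[3] = (3.1113, -3.1113) + 1.1 * (0.8192, 0.5736) = (3.1113 + 0.9011, -3.1113 + 0.6309) = (4.0123, -2.4803)
link 3: phi[3] = -45 + 0 + 80 + 40 = 75 deg
  cos(75 deg) = 0.2588, sin(75 deg) = 0.9659
  joint[4] = (4.0123, -2.4803) + 9.4 * (0.2588, 0.9659) = (4.0123 + 2.4329, -2.4803 + 9.0797) = (6.4452, 6.5994)
End effector: (6.4452, 6.5994)

Answer: 6.4452 6.5994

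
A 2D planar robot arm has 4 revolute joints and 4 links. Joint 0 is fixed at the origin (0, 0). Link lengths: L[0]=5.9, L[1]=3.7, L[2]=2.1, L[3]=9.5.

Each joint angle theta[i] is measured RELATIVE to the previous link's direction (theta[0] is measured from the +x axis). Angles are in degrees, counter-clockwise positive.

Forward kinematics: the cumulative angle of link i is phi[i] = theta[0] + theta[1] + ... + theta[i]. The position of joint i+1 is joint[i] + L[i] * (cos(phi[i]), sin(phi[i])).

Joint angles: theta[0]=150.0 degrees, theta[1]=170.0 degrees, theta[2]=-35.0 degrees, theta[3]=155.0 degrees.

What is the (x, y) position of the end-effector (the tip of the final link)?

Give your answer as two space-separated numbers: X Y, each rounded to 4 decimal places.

Answer: -0.0820 7.8989

Derivation:
joint[0] = (0.0000, 0.0000)  (base)
link 0: phi[0] = 150 = 150 deg
  cos(150 deg) = -0.8660, sin(150 deg) = 0.5000
  joint[1] = (0.0000, 0.0000) + 5.9 * (-0.8660, 0.5000) = (0.0000 + -5.1095, 0.0000 + 2.9500) = (-5.1095, 2.9500)
link 1: phi[1] = 150 + 170 = 320 deg
  cos(320 deg) = 0.7660, sin(320 deg) = -0.6428
  joint[2] = (-5.1095, 2.9500) + 3.7 * (0.7660, -0.6428) = (-5.1095 + 2.8344, 2.9500 + -2.3783) = (-2.2752, 0.5717)
link 2: phi[2] = 150 + 170 + -35 = 285 deg
  cos(285 deg) = 0.2588, sin(285 deg) = -0.9659
  joint[3] = (-2.2752, 0.5717) + 2.1 * (0.2588, -0.9659) = (-2.2752 + 0.5435, 0.5717 + -2.0284) = (-1.7317, -1.4568)
link 3: phi[3] = 150 + 170 + -35 + 155 = 440 deg
  cos(440 deg) = 0.1736, sin(440 deg) = 0.9848
  joint[4] = (-1.7317, -1.4568) + 9.5 * (0.1736, 0.9848) = (-1.7317 + 1.6497, -1.4568 + 9.3557) = (-0.0820, 7.8989)
End effector: (-0.0820, 7.8989)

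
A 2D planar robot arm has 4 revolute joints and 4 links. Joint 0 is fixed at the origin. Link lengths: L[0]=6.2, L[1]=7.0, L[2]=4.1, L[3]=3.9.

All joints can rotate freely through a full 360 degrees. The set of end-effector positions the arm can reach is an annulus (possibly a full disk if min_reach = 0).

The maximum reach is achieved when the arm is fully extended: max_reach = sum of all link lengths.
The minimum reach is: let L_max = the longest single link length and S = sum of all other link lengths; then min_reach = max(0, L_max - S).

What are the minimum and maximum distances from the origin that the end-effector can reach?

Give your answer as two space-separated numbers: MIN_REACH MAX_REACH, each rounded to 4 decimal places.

Answer: 0.0000 21.2000

Derivation:
Link lengths: [6.2, 7.0, 4.1, 3.9]
max_reach = 6.2 + 7 + 4.1 + 3.9 = 21.2
L_max = max([6.2, 7.0, 4.1, 3.9]) = 7
S (sum of others) = 21.2 - 7 = 14.2
min_reach = max(0, 7 - 14.2) = max(0, -7.2) = 0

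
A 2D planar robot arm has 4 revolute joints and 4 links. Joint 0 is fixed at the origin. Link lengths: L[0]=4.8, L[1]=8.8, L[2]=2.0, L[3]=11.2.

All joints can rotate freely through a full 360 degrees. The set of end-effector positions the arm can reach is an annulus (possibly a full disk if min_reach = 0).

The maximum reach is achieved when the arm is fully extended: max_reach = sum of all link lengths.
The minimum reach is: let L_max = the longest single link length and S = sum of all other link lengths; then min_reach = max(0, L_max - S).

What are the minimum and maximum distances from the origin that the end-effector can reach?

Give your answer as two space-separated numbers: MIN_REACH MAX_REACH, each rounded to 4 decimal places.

Link lengths: [4.8, 8.8, 2.0, 11.2]
max_reach = 4.8 + 8.8 + 2 + 11.2 = 26.8
L_max = max([4.8, 8.8, 2.0, 11.2]) = 11.2
S (sum of others) = 26.8 - 11.2 = 15.6
min_reach = max(0, 11.2 - 15.6) = max(0, -4.4) = 0

Answer: 0.0000 26.8000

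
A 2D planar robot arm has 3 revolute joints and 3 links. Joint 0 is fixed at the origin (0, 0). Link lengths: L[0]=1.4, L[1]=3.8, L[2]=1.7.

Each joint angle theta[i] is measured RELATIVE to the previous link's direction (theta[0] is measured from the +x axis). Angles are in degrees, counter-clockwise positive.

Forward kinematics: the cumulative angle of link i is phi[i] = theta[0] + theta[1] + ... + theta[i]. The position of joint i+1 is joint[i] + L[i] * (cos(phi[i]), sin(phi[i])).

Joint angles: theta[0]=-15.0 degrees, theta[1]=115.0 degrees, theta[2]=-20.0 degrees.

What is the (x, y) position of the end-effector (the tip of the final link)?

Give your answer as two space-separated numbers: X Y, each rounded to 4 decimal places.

Answer: 0.9876 5.0541

Derivation:
joint[0] = (0.0000, 0.0000)  (base)
link 0: phi[0] = -15 = -15 deg
  cos(-15 deg) = 0.9659, sin(-15 deg) = -0.2588
  joint[1] = (0.0000, 0.0000) + 1.4 * (0.9659, -0.2588) = (0.0000 + 1.3523, 0.0000 + -0.3623) = (1.3523, -0.3623)
link 1: phi[1] = -15 + 115 = 100 deg
  cos(100 deg) = -0.1736, sin(100 deg) = 0.9848
  joint[2] = (1.3523, -0.3623) + 3.8 * (-0.1736, 0.9848) = (1.3523 + -0.6599, -0.3623 + 3.7423) = (0.6924, 3.3799)
link 2: phi[2] = -15 + 115 + -20 = 80 deg
  cos(80 deg) = 0.1736, sin(80 deg) = 0.9848
  joint[3] = (0.6924, 3.3799) + 1.7 * (0.1736, 0.9848) = (0.6924 + 0.2952, 3.3799 + 1.6742) = (0.9876, 5.0541)
End effector: (0.9876, 5.0541)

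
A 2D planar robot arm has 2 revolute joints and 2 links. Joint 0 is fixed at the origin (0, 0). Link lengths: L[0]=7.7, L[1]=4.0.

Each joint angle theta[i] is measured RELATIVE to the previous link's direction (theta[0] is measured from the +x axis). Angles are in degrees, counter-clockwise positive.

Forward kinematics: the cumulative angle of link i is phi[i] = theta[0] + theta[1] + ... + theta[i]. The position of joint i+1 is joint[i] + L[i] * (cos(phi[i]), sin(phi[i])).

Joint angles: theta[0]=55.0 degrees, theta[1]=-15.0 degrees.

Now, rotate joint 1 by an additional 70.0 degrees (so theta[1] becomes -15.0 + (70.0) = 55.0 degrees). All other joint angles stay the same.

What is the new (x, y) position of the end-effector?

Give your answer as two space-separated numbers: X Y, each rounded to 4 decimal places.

Answer: 3.0485 10.0662

Derivation:
joint[0] = (0.0000, 0.0000)  (base)
link 0: phi[0] = 55 = 55 deg
  cos(55 deg) = 0.5736, sin(55 deg) = 0.8192
  joint[1] = (0.0000, 0.0000) + 7.7 * (0.5736, 0.8192) = (0.0000 + 4.4165, 0.0000 + 6.3075) = (4.4165, 6.3075)
link 1: phi[1] = 55 + 55 = 110 deg
  cos(110 deg) = -0.3420, sin(110 deg) = 0.9397
  joint[2] = (4.4165, 6.3075) + 4 * (-0.3420, 0.9397) = (4.4165 + -1.3681, 6.3075 + 3.7588) = (3.0485, 10.0662)
End effector: (3.0485, 10.0662)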